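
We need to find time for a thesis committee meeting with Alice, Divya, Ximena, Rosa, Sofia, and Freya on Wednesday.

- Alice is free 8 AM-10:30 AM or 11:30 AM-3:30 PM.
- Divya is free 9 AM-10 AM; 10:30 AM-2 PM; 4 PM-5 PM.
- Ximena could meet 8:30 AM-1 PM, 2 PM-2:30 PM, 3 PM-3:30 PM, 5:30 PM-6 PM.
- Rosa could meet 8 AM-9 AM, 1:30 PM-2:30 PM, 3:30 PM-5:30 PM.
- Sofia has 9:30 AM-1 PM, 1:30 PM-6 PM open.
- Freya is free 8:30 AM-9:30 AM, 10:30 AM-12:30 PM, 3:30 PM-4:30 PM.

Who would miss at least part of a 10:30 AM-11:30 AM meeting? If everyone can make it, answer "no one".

Alice, Rosa

Alice: not fully free for 10:30-11:30. Divya: free for 10:30-11:30. Ximena: free for 10:30-11:30. Rosa: not fully free for 10:30-11:30. Sofia: free for 10:30-11:30. Freya: free for 10:30-11:30.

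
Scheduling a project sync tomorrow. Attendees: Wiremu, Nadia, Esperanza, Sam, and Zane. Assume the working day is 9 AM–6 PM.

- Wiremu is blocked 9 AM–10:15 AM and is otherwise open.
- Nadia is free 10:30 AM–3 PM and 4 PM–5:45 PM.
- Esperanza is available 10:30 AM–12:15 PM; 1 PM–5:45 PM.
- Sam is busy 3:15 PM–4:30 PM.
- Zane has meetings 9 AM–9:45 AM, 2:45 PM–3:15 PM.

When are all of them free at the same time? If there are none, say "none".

10:30-12:15, 13:00-14:45, 16:30-17:45

Wiremu free: 10:15-18:00 (invert busy blocks within the working day).
Nadia free: 10:30-15:00, 16:00-17:45.
Esperanza free: 10:30-12:15, 13:00-17:45.
Sam free: 09:00-15:15, 16:30-18:00 (invert busy blocks within the working day).
Zane free: 09:45-14:45, 15:15-18:00 (invert busy blocks within the working day).
Wiremu ∩ Nadia: 10:30-15:00, 16:00-17:45.
Wiremu ∩ Nadia ∩ Esperanza: 10:30-12:15, 13:00-15:00, 16:00-17:45.
Wiremu ∩ Nadia ∩ Esperanza ∩ Sam: 10:30-12:15, 13:00-15:00, 16:30-17:45.
Wiremu ∩ Nadia ∩ Esperanza ∩ Sam ∩ Zane: 10:30-12:15, 13:00-14:45, 16:30-17:45.
So the common availability across everyone is 10:30-12:15, 13:00-14:45, 16:30-17:45.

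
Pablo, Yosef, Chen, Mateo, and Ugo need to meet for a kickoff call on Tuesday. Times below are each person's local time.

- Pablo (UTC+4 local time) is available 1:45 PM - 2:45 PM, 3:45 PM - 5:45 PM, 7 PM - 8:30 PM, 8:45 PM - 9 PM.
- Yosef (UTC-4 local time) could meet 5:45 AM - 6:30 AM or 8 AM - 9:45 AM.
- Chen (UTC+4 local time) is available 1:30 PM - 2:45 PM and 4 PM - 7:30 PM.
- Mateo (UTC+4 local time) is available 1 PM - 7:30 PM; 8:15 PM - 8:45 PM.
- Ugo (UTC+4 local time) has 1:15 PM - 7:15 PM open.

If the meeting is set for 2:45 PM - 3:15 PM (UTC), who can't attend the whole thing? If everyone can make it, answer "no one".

Pablo in UTC: 09:45-10:45, 11:45-13:45, 15:00-16:30, 16:45-17:00 (subtract 4h to convert from UTC+4).
Yosef in UTC: 09:45-10:30, 12:00-13:45 (add 4h to convert from UTC-4).
Chen in UTC: 09:30-10:45, 12:00-15:30 (subtract 4h to convert from UTC+4).
Mateo in UTC: 09:00-15:30, 16:15-16:45 (subtract 4h to convert from UTC+4).
Ugo in UTC: 09:15-15:15 (subtract 4h to convert from UTC+4).
Pablo: not fully free for 14:45-15:15. Yosef: not fully free for 14:45-15:15. Chen: free for 14:45-15:15. Mateo: free for 14:45-15:15. Ugo: free for 14:45-15:15.

Pablo, Yosef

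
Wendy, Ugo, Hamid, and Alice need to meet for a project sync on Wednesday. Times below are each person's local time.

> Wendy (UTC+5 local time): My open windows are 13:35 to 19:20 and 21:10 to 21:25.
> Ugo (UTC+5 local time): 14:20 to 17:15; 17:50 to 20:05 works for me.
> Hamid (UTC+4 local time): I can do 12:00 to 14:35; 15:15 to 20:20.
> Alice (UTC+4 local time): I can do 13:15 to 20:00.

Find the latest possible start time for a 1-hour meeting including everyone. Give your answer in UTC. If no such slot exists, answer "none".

13:20

Wendy in UTC: 08:35-14:20, 16:10-16:25 (subtract 5h to convert from UTC+5).
Ugo in UTC: 09:20-12:15, 12:50-15:05 (subtract 5h to convert from UTC+5).
Hamid in UTC: 08:00-10:35, 11:15-16:20 (subtract 4h to convert from UTC+4).
Alice in UTC: 09:15-16:00 (subtract 4h to convert from UTC+4).
Wendy ∩ Ugo: 09:20-12:15, 12:50-14:20.
Wendy ∩ Ugo ∩ Hamid: 09:20-10:35, 11:15-12:15, 12:50-14:20.
Wendy ∩ Ugo ∩ Hamid ∩ Alice: 09:20-10:35, 11:15-12:15, 12:50-14:20.
The last common window of at least 60 minutes is 12:50-14:20; a 60-minute meeting can start as late as 13:20 and still end by 14:20.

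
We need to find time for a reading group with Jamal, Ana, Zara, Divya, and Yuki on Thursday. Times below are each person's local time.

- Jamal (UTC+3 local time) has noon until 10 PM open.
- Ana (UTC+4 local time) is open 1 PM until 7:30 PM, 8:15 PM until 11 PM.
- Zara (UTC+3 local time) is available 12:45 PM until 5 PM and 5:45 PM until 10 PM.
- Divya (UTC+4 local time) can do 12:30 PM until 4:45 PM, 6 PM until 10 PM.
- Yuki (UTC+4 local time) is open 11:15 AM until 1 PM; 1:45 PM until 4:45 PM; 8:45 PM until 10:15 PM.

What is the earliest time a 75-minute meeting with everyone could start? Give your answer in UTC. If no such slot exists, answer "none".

Jamal in UTC: 09:00-19:00 (subtract 3h to convert from UTC+3).
Ana in UTC: 09:00-15:30, 16:15-19:00 (subtract 4h to convert from UTC+4).
Zara in UTC: 09:45-14:00, 14:45-19:00 (subtract 3h to convert from UTC+3).
Divya in UTC: 08:30-12:45, 14:00-18:00 (subtract 4h to convert from UTC+4).
Yuki in UTC: 07:15-09:00, 09:45-12:45, 16:45-18:15 (subtract 4h to convert from UTC+4).
Jamal ∩ Ana: 09:00-15:30, 16:15-19:00.
Jamal ∩ Ana ∩ Zara: 09:45-14:00, 14:45-15:30, 16:15-19:00.
Jamal ∩ Ana ∩ Zara ∩ Divya: 09:45-12:45, 14:45-15:30, 16:15-18:00.
Jamal ∩ Ana ∩ Zara ∩ Divya ∩ Yuki: 09:45-12:45, 16:45-18:00.
The first common window of at least 75 minutes is 09:45-12:45, so the earliest start is 09:45.

09:45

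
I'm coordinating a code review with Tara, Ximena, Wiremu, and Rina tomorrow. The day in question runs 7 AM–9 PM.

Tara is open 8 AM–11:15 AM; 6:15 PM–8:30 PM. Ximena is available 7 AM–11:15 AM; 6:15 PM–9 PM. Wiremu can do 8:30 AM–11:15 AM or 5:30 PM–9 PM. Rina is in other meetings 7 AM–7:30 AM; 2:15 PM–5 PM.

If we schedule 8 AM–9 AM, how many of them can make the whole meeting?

3

Tara free: 08:00-11:15, 18:15-20:30.
Ximena free: 07:00-11:15, 18:15-21:00.
Wiremu free: 08:30-11:15, 17:30-21:00.
Rina free: 07:30-14:15, 17:00-21:00 (invert busy blocks within the working day).
Tara, Ximena, and Rina can make the full 08:00-09:00 slot — that's 3.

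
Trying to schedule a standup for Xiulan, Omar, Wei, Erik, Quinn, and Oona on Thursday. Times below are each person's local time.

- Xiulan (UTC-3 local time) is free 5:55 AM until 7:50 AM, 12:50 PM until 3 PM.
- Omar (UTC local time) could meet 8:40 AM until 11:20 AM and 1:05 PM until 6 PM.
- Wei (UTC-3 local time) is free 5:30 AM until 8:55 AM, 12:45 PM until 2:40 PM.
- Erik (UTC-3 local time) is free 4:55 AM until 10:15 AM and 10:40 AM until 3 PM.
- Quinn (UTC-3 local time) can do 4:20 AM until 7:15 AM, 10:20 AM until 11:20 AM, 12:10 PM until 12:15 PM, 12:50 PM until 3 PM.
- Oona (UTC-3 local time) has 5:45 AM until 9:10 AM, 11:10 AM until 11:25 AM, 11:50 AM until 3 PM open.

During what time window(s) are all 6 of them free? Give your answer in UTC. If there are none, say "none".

Xiulan in UTC: 08:55-10:50, 15:50-18:00 (add 3h to convert from UTC-3).
Omar in UTC: 08:40-11:20, 13:05-18:00.
Wei in UTC: 08:30-11:55, 15:45-17:40 (add 3h to convert from UTC-3).
Erik in UTC: 07:55-13:15, 13:40-18:00 (add 3h to convert from UTC-3).
Quinn in UTC: 07:20-10:15, 13:20-14:20, 15:10-15:15, 15:50-18:00 (add 3h to convert from UTC-3).
Oona in UTC: 08:45-12:10, 14:10-14:25, 14:50-18:00 (add 3h to convert from UTC-3).
Xiulan ∩ Omar: 08:55-10:50, 15:50-18:00.
Xiulan ∩ Omar ∩ Wei: 08:55-10:50, 15:50-17:40.
Xiulan ∩ Omar ∩ Wei ∩ Erik: 08:55-10:50, 15:50-17:40.
Xiulan ∩ Omar ∩ Wei ∩ Erik ∩ Quinn: 08:55-10:15, 15:50-17:40.
Xiulan ∩ Omar ∩ Wei ∩ Erik ∩ Quinn ∩ Oona: 08:55-10:15, 15:50-17:40.
So the common availability across everyone is 08:55-10:15, 15:50-17:40.

08:55-10:15, 15:50-17:40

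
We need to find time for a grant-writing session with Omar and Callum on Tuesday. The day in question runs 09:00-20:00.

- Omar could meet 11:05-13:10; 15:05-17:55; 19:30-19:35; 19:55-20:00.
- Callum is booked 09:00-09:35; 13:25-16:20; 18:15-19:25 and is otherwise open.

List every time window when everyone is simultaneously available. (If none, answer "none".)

Omar free: 11:05-13:10, 15:05-17:55, 19:30-19:35, 19:55-20:00.
Callum free: 09:35-13:25, 16:20-18:15, 19:25-20:00 (invert busy blocks within the working day).
Omar ∩ Callum: 11:05-13:10, 16:20-17:55, 19:30-19:35, 19:55-20:00.
Those are the intersection windows.

11:05-13:10, 16:20-17:55, 19:30-19:35, 19:55-20:00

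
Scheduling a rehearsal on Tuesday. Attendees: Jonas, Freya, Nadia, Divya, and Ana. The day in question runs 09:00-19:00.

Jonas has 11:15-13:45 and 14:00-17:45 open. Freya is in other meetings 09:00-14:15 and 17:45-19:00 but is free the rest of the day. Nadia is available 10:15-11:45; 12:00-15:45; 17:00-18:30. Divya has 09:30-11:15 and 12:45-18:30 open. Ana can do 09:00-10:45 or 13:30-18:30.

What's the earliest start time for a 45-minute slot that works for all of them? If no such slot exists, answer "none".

14:15

Jonas free: 11:15-13:45, 14:00-17:45.
Freya free: 14:15-17:45 (invert busy blocks within the working day).
Nadia free: 10:15-11:45, 12:00-15:45, 17:00-18:30.
Divya free: 09:30-11:15, 12:45-18:30.
Ana free: 09:00-10:45, 13:30-18:30.
Jonas ∩ Freya: 14:15-17:45.
Jonas ∩ Freya ∩ Nadia: 14:15-15:45, 17:00-17:45.
Jonas ∩ Freya ∩ Nadia ∩ Divya: 14:15-15:45, 17:00-17:45.
Jonas ∩ Freya ∩ Nadia ∩ Divya ∩ Ana: 14:15-15:45, 17:00-17:45.
So the common availability across everyone is 14:15-15:45, 17:00-17:45.
The first common window of at least 45 minutes is 14:15-15:45, so the earliest start is 14:15.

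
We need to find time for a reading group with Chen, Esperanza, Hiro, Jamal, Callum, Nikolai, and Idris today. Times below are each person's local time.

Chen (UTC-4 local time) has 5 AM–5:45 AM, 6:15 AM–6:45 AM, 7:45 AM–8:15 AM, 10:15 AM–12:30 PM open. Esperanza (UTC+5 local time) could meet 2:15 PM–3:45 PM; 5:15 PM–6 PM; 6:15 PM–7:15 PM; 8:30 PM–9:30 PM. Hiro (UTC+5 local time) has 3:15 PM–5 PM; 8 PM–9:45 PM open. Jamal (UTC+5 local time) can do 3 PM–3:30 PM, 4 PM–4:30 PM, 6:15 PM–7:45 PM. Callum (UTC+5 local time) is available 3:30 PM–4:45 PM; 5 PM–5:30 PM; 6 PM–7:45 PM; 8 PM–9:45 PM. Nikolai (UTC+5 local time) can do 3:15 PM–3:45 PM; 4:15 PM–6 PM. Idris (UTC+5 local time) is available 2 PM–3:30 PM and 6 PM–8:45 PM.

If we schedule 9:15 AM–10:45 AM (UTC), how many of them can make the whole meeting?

Chen in UTC: 09:00-09:45, 10:15-10:45, 11:45-12:15, 14:15-16:30 (add 4h to convert from UTC-4).
Esperanza in UTC: 09:15-10:45, 12:15-13:00, 13:15-14:15, 15:30-16:30 (subtract 5h to convert from UTC+5).
Hiro in UTC: 10:15-12:00, 15:00-16:45 (subtract 5h to convert from UTC+5).
Jamal in UTC: 10:00-10:30, 11:00-11:30, 13:15-14:45 (subtract 5h to convert from UTC+5).
Callum in UTC: 10:30-11:45, 12:00-12:30, 13:00-14:45, 15:00-16:45 (subtract 5h to convert from UTC+5).
Nikolai in UTC: 10:15-10:45, 11:15-13:00 (subtract 5h to convert from UTC+5).
Idris in UTC: 09:00-10:30, 13:00-15:45 (subtract 5h to convert from UTC+5).
Esperanza can make the full 09:15-10:45 slot — that's 1.

1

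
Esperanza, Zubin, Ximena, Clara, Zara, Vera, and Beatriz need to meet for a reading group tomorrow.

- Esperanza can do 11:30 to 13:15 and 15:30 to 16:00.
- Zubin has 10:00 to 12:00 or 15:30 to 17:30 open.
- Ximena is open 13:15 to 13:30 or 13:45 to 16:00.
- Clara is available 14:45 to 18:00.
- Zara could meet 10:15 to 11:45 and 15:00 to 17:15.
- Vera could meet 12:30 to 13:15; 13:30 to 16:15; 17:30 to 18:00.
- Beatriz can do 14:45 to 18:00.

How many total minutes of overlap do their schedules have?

Esperanza ∩ Zubin: 11:30-12:00, 15:30-16:00.
Esperanza ∩ Zubin ∩ Ximena: 15:30-16:00.
Esperanza ∩ Zubin ∩ Ximena ∩ Clara: 15:30-16:00.
Esperanza ∩ Zubin ∩ Ximena ∩ Clara ∩ Zara: 15:30-16:00.
Esperanza ∩ Zubin ∩ Ximena ∩ Clara ∩ Zara ∩ Vera: 15:30-16:00.
Esperanza ∩ Zubin ∩ Ximena ∩ Clara ∩ Zara ∩ Vera ∩ Beatriz: 15:30-16:00.
So the common availability across everyone is 15:30-16:00.
That's a single block of 30 minutes.

30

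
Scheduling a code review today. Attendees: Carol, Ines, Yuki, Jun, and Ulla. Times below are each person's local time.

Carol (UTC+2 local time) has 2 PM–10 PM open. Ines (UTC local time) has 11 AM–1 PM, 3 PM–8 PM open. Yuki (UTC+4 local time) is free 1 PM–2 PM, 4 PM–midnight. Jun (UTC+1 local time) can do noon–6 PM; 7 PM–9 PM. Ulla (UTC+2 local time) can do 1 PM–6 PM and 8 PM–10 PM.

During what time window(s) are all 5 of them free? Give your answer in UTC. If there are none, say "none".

Carol in UTC: 12:00-20:00 (subtract 2h to convert from UTC+2).
Ines in UTC: 11:00-13:00, 15:00-20:00.
Yuki in UTC: 09:00-10:00, 12:00-20:00 (subtract 4h to convert from UTC+4).
Jun in UTC: 11:00-17:00, 18:00-20:00 (subtract 1h to convert from UTC+1).
Ulla in UTC: 11:00-16:00, 18:00-20:00 (subtract 2h to convert from UTC+2).
Carol ∩ Ines: 12:00-13:00, 15:00-20:00.
Carol ∩ Ines ∩ Yuki: 12:00-13:00, 15:00-20:00.
Carol ∩ Ines ∩ Yuki ∩ Jun: 12:00-13:00, 15:00-17:00, 18:00-20:00.
Carol ∩ Ines ∩ Yuki ∩ Jun ∩ Ulla: 12:00-13:00, 15:00-16:00, 18:00-20:00.

12:00-13:00, 15:00-16:00, 18:00-20:00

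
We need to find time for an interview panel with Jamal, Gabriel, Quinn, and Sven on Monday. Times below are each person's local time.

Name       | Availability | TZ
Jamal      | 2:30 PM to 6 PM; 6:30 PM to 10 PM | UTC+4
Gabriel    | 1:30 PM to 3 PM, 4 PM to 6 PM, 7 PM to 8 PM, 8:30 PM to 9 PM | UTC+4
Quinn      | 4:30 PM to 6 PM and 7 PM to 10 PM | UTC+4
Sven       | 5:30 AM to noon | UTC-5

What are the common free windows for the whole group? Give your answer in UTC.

Jamal in UTC: 10:30-14:00, 14:30-18:00 (subtract 4h to convert from UTC+4).
Gabriel in UTC: 09:30-11:00, 12:00-14:00, 15:00-16:00, 16:30-17:00 (subtract 4h to convert from UTC+4).
Quinn in UTC: 12:30-14:00, 15:00-18:00 (subtract 4h to convert from UTC+4).
Sven in UTC: 10:30-17:00 (add 5h to convert from UTC-5).
Jamal ∩ Gabriel: 10:30-11:00, 12:00-14:00, 15:00-16:00, 16:30-17:00.
Jamal ∩ Gabriel ∩ Quinn: 12:30-14:00, 15:00-16:00, 16:30-17:00.
Jamal ∩ Gabriel ∩ Quinn ∩ Sven: 12:30-14:00, 15:00-16:00, 16:30-17:00.
Those are the intersection windows.

12:30-14:00, 15:00-16:00, 16:30-17:00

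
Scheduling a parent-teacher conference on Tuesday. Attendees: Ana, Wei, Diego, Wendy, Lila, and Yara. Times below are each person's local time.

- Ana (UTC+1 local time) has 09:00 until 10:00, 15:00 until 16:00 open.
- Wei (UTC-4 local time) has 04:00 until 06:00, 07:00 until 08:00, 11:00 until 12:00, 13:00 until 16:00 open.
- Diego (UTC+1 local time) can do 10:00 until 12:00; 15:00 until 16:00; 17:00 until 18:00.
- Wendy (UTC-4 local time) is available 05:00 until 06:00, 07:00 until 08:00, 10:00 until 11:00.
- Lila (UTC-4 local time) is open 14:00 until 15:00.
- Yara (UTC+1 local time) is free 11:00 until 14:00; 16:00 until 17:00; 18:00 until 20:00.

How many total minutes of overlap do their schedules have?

0

Ana in UTC: 08:00-09:00, 14:00-15:00 (subtract 1h to convert from UTC+1).
Wei in UTC: 08:00-10:00, 11:00-12:00, 15:00-16:00, 17:00-20:00 (add 4h to convert from UTC-4).
Diego in UTC: 09:00-11:00, 14:00-15:00, 16:00-17:00 (subtract 1h to convert from UTC+1).
Wendy in UTC: 09:00-10:00, 11:00-12:00, 14:00-15:00 (add 4h to convert from UTC-4).
Lila in UTC: 18:00-19:00 (add 4h to convert from UTC-4).
Yara in UTC: 10:00-13:00, 15:00-16:00, 17:00-19:00 (subtract 1h to convert from UTC+1).
Ana ∩ Wei: 08:00-09:00.
Ana ∩ Wei ∩ Diego: ∅.
Ana ∩ Wei ∩ Diego ∩ Wendy: ∅.
Ana ∩ Wei ∩ Diego ∩ Wendy ∩ Lila: ∅.
Ana ∩ Wei ∩ Diego ∩ Wendy ∩ Lila ∩ Yara: ∅.
There is no time when everyone is free.
There is no common window, so the total is 0 minutes.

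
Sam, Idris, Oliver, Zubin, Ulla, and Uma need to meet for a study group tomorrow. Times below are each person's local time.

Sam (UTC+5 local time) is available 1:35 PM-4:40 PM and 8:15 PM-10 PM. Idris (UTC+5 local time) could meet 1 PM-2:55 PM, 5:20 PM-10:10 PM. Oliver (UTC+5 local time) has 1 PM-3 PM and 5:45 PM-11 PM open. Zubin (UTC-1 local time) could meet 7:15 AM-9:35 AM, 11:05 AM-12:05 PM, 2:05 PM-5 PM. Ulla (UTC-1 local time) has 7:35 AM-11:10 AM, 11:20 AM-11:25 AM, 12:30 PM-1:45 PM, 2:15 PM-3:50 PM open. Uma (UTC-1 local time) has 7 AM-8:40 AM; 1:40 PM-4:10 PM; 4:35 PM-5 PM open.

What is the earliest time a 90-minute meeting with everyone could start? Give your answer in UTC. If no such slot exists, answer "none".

Sam in UTC: 08:35-11:40, 15:15-17:00 (subtract 5h to convert from UTC+5).
Idris in UTC: 08:00-09:55, 12:20-17:10 (subtract 5h to convert from UTC+5).
Oliver in UTC: 08:00-10:00, 12:45-18:00 (subtract 5h to convert from UTC+5).
Zubin in UTC: 08:15-10:35, 12:05-13:05, 15:05-18:00 (add 1h to convert from UTC-1).
Ulla in UTC: 08:35-12:10, 12:20-12:25, 13:30-14:45, 15:15-16:50 (add 1h to convert from UTC-1).
Uma in UTC: 08:00-09:40, 14:40-17:10, 17:35-18:00 (add 1h to convert from UTC-1).
Sam ∩ Idris: 08:35-09:55, 15:15-17:00.
Sam ∩ Idris ∩ Oliver: 08:35-09:55, 15:15-17:00.
Sam ∩ Idris ∩ Oliver ∩ Zubin: 08:35-09:55, 15:15-17:00.
Sam ∩ Idris ∩ Oliver ∩ Zubin ∩ Ulla: 08:35-09:55, 15:15-16:50.
Sam ∩ Idris ∩ Oliver ∩ Zubin ∩ Ulla ∩ Uma: 08:35-09:40, 15:15-16:50.
So the common availability across everyone is 08:35-09:40, 15:15-16:50.
The first common window of at least 90 minutes is 15:15-16:50, so the earliest start is 15:15.

15:15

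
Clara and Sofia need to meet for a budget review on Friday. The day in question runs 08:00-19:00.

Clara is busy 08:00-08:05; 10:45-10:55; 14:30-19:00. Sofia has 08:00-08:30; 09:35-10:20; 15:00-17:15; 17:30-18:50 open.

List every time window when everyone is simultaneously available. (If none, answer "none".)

Clara free: 08:05-10:45, 10:55-14:30 (invert busy blocks within the working day).
Sofia free: 08:00-08:30, 09:35-10:20, 15:00-17:15, 17:30-18:50.
Clara ∩ Sofia: 08:05-08:30, 09:35-10:20.

08:05-08:30, 09:35-10:20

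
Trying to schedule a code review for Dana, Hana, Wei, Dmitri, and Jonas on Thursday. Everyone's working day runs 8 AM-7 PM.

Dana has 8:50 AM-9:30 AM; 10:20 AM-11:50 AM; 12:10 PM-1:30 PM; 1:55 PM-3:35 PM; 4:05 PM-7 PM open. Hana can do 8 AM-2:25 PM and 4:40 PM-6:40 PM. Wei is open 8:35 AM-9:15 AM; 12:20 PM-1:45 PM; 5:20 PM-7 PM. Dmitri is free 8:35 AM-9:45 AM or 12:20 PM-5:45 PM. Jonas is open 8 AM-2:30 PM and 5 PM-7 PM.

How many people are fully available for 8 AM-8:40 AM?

2

Hana and Jonas can make the full 08:00-08:40 slot — that's 2.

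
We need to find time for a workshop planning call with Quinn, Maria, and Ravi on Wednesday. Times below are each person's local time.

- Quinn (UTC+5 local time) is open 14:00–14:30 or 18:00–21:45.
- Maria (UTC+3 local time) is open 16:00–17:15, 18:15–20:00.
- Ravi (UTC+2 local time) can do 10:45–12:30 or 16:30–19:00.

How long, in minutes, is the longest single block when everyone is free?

Quinn in UTC: 09:00-09:30, 13:00-16:45 (subtract 5h to convert from UTC+5).
Maria in UTC: 13:00-14:15, 15:15-17:00 (subtract 3h to convert from UTC+3).
Ravi in UTC: 08:45-10:30, 14:30-17:00 (subtract 2h to convert from UTC+2).
Quinn ∩ Maria: 13:00-14:15, 15:15-16:45.
Quinn ∩ Maria ∩ Ravi: 15:15-16:45.
So the common availability across everyone is 15:15-16:45.
The longest is 15:15-16:45 at 90 minutes.

90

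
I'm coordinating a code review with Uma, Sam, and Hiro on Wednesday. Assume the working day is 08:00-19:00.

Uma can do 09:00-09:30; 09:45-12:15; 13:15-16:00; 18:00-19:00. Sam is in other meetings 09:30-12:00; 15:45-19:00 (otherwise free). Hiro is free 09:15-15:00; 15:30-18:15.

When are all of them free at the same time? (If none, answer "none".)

Uma free: 09:00-09:30, 09:45-12:15, 13:15-16:00, 18:00-19:00.
Sam free: 08:00-09:30, 12:00-15:45 (invert busy blocks within the working day).
Hiro free: 09:15-15:00, 15:30-18:15.
Uma ∩ Sam: 09:00-09:30, 12:00-12:15, 13:15-15:45.
Uma ∩ Sam ∩ Hiro: 09:15-09:30, 12:00-12:15, 13:15-15:00, 15:30-15:45.
So the common availability across everyone is 09:15-09:30, 12:00-12:15, 13:15-15:00, 15:30-15:45.

09:15-09:30, 12:00-12:15, 13:15-15:00, 15:30-15:45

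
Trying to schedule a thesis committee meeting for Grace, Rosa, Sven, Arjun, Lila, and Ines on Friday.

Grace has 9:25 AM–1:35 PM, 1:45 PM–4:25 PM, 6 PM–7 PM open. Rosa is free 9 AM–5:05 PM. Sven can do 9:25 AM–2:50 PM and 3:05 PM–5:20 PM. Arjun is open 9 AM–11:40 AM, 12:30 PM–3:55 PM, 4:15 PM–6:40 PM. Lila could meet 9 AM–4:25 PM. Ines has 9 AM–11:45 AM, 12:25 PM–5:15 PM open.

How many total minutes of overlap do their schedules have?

Grace ∩ Rosa: 09:25-13:35, 13:45-16:25.
Grace ∩ Rosa ∩ Sven: 09:25-13:35, 13:45-14:50, 15:05-16:25.
Grace ∩ Rosa ∩ Sven ∩ Arjun: 09:25-11:40, 12:30-13:35, 13:45-14:50, 15:05-15:55, 16:15-16:25.
Grace ∩ Rosa ∩ Sven ∩ Arjun ∩ Lila: 09:25-11:40, 12:30-13:35, 13:45-14:50, 15:05-15:55, 16:15-16:25.
Grace ∩ Rosa ∩ Sven ∩ Arjun ∩ Lila ∩ Ines: 09:25-11:40, 12:30-13:35, 13:45-14:50, 15:05-15:55, 16:15-16:25.
So the common availability across everyone is 09:25-11:40, 12:30-13:35, 13:45-14:50, 15:05-15:55, 16:15-16:25.
Summing the common windows: 135 + 65 + 65 + 50 + 10 = 325 minutes.

325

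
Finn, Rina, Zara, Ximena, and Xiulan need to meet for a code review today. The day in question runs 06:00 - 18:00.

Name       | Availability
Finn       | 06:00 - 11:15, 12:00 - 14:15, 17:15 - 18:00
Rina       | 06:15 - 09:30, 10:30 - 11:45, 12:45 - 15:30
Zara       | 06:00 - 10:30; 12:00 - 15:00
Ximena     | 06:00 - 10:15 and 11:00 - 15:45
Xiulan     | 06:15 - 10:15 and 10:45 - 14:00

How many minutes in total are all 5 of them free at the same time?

Finn ∩ Rina: 06:15-09:30, 10:30-11:15, 12:45-14:15.
Finn ∩ Rina ∩ Zara: 06:15-09:30, 12:45-14:15.
Finn ∩ Rina ∩ Zara ∩ Ximena: 06:15-09:30, 12:45-14:15.
Finn ∩ Rina ∩ Zara ∩ Ximena ∩ Xiulan: 06:15-09:30, 12:45-14:00.
Those are the intersection windows.
Summing the common windows: 195 + 75 = 270 minutes.

270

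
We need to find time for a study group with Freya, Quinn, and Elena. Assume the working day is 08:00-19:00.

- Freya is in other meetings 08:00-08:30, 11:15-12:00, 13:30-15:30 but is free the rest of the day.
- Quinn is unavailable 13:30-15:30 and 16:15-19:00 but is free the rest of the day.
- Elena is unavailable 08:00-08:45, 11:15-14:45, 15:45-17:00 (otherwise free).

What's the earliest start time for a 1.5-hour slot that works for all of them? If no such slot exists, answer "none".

Freya free: 08:30-11:15, 12:00-13:30, 15:30-19:00 (invert busy blocks within the working day).
Quinn free: 08:00-13:30, 15:30-16:15 (invert busy blocks within the working day).
Elena free: 08:45-11:15, 14:45-15:45, 17:00-19:00 (invert busy blocks within the working day).
Freya ∩ Quinn: 08:30-11:15, 12:00-13:30, 15:30-16:15.
Freya ∩ Quinn ∩ Elena: 08:45-11:15, 15:30-15:45.
So the common availability across everyone is 08:45-11:15, 15:30-15:45.
The first common window of at least 90 minutes is 08:45-11:15, so the earliest start is 08:45.

08:45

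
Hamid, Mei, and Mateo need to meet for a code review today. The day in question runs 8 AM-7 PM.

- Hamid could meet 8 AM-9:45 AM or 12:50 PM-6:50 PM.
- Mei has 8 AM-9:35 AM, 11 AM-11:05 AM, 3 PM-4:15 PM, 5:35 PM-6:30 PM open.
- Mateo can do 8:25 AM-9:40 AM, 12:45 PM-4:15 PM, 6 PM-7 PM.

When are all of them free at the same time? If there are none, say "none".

08:25-09:35, 15:00-16:15, 18:00-18:30

Hamid ∩ Mei: 08:00-09:35, 15:00-16:15, 17:35-18:30.
Hamid ∩ Mei ∩ Mateo: 08:25-09:35, 15:00-16:15, 18:00-18:30.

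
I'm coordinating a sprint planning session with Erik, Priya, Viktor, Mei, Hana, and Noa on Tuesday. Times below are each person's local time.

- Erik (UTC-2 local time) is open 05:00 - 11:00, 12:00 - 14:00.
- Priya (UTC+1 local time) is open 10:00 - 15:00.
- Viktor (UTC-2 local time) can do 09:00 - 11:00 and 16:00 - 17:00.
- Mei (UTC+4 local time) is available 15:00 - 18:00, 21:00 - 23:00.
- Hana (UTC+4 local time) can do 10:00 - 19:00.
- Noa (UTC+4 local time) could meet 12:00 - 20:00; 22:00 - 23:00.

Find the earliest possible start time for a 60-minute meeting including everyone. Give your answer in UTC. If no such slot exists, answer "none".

11:00

Erik in UTC: 07:00-13:00, 14:00-16:00 (add 2h to convert from UTC-2).
Priya in UTC: 09:00-14:00 (subtract 1h to convert from UTC+1).
Viktor in UTC: 11:00-13:00, 18:00-19:00 (add 2h to convert from UTC-2).
Mei in UTC: 11:00-14:00, 17:00-19:00 (subtract 4h to convert from UTC+4).
Hana in UTC: 06:00-15:00 (subtract 4h to convert from UTC+4).
Noa in UTC: 08:00-16:00, 18:00-19:00 (subtract 4h to convert from UTC+4).
Erik ∩ Priya: 09:00-13:00.
Erik ∩ Priya ∩ Viktor: 11:00-13:00.
Erik ∩ Priya ∩ Viktor ∩ Mei: 11:00-13:00.
Erik ∩ Priya ∩ Viktor ∩ Mei ∩ Hana: 11:00-13:00.
Erik ∩ Priya ∩ Viktor ∩ Mei ∩ Hana ∩ Noa: 11:00-13:00.
So the common availability across everyone is 11:00-13:00.
The first common window of at least 60 minutes is 11:00-13:00, so the earliest start is 11:00.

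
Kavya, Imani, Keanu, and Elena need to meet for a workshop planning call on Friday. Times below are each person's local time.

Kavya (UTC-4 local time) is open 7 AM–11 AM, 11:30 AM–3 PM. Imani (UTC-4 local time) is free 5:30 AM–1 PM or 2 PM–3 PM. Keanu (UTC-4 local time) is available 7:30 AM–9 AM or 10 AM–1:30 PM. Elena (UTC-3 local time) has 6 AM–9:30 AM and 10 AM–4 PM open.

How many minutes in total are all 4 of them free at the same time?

Kavya in UTC: 11:00-15:00, 15:30-19:00 (add 4h to convert from UTC-4).
Imani in UTC: 09:30-17:00, 18:00-19:00 (add 4h to convert from UTC-4).
Keanu in UTC: 11:30-13:00, 14:00-17:30 (add 4h to convert from UTC-4).
Elena in UTC: 09:00-12:30, 13:00-19:00 (add 3h to convert from UTC-3).
Kavya ∩ Imani: 11:00-15:00, 15:30-17:00, 18:00-19:00.
Kavya ∩ Imani ∩ Keanu: 11:30-13:00, 14:00-15:00, 15:30-17:00.
Kavya ∩ Imani ∩ Keanu ∩ Elena: 11:30-12:30, 14:00-15:00, 15:30-17:00.
Summing the common windows: 60 + 60 + 90 = 210 minutes.

210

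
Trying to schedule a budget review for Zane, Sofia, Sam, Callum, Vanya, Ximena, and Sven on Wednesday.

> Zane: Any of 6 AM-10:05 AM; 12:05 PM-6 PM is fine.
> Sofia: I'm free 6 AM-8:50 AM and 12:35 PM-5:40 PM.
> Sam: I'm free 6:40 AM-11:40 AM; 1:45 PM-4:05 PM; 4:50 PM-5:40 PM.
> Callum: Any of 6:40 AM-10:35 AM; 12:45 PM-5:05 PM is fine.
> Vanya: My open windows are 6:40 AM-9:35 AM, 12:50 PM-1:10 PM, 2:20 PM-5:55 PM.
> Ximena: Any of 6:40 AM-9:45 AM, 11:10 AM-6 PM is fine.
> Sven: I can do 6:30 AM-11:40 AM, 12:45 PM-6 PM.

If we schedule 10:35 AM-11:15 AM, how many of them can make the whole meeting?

2

Sam and Sven can make the full 10:35-11:15 slot — that's 2.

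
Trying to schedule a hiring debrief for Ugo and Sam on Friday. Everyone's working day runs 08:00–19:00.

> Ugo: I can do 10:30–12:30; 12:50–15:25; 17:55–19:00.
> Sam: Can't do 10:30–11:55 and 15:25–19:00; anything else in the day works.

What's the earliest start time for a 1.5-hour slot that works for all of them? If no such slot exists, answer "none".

Ugo free: 10:30-12:30, 12:50-15:25, 17:55-19:00.
Sam free: 08:00-10:30, 11:55-15:25 (invert busy blocks within the working day).
Ugo ∩ Sam: 11:55-12:30, 12:50-15:25.
The first common window of at least 90 minutes is 12:50-15:25, so the earliest start is 12:50.

12:50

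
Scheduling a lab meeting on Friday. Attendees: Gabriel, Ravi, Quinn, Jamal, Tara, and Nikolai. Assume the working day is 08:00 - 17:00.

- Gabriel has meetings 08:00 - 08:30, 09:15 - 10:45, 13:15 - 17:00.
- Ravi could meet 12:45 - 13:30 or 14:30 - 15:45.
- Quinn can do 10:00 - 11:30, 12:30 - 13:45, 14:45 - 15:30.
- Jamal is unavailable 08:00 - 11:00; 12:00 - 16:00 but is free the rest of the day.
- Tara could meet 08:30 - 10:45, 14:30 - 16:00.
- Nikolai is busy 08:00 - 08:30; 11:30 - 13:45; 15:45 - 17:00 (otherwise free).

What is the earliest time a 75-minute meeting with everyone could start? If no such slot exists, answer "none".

Gabriel free: 08:30-09:15, 10:45-13:15 (invert busy blocks within the working day).
Ravi free: 12:45-13:30, 14:30-15:45.
Quinn free: 10:00-11:30, 12:30-13:45, 14:45-15:30.
Jamal free: 11:00-12:00, 16:00-17:00 (invert busy blocks within the working day).
Tara free: 08:30-10:45, 14:30-16:00.
Nikolai free: 08:30-11:30, 13:45-15:45 (invert busy blocks within the working day).
Gabriel ∩ Ravi: 12:45-13:15.
Gabriel ∩ Ravi ∩ Quinn: 12:45-13:15.
Gabriel ∩ Ravi ∩ Quinn ∩ Jamal: ∅.
Gabriel ∩ Ravi ∩ Quinn ∩ Jamal ∩ Tara: ∅.
Gabriel ∩ Ravi ∩ Quinn ∩ Jamal ∩ Tara ∩ Nikolai: ∅.
There is no time when everyone is free.
No common window is at least 75 minutes long.

none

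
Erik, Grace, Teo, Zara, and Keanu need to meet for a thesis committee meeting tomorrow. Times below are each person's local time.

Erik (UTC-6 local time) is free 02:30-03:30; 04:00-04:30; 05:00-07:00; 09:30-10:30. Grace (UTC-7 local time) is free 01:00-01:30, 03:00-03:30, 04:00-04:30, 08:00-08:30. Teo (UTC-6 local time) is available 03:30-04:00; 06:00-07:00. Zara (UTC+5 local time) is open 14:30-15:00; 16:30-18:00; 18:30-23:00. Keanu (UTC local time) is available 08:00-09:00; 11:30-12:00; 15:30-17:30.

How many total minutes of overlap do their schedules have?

0

Erik in UTC: 08:30-09:30, 10:00-10:30, 11:00-13:00, 15:30-16:30 (add 6h to convert from UTC-6).
Grace in UTC: 08:00-08:30, 10:00-10:30, 11:00-11:30, 15:00-15:30 (add 7h to convert from UTC-7).
Teo in UTC: 09:30-10:00, 12:00-13:00 (add 6h to convert from UTC-6).
Zara in UTC: 09:30-10:00, 11:30-13:00, 13:30-18:00 (subtract 5h to convert from UTC+5).
Keanu in UTC: 08:00-09:00, 11:30-12:00, 15:30-17:30.
Erik ∩ Grace: 10:00-10:30, 11:00-11:30.
Erik ∩ Grace ∩ Teo: ∅.
Erik ∩ Grace ∩ Teo ∩ Zara: ∅.
Erik ∩ Grace ∩ Teo ∩ Zara ∩ Keanu: ∅.
There is no time when everyone is free.
There is no common window, so the total is 0 minutes.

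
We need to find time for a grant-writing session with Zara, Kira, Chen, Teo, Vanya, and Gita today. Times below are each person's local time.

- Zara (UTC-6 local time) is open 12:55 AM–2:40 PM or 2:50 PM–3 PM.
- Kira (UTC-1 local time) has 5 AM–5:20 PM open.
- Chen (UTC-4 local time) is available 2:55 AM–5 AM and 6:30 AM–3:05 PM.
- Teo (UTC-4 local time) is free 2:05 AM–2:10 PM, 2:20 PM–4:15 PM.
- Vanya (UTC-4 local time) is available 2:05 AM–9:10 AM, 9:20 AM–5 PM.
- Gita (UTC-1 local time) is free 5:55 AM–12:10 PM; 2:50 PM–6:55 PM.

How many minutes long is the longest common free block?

Zara in UTC: 06:55-20:40, 20:50-21:00 (add 6h to convert from UTC-6).
Kira in UTC: 06:00-18:20 (add 1h to convert from UTC-1).
Chen in UTC: 06:55-09:00, 10:30-19:05 (add 4h to convert from UTC-4).
Teo in UTC: 06:05-18:10, 18:20-20:15 (add 4h to convert from UTC-4).
Vanya in UTC: 06:05-13:10, 13:20-21:00 (add 4h to convert from UTC-4).
Gita in UTC: 06:55-13:10, 15:50-19:55 (add 1h to convert from UTC-1).
Zara ∩ Kira: 06:55-18:20.
Zara ∩ Kira ∩ Chen: 06:55-09:00, 10:30-18:20.
Zara ∩ Kira ∩ Chen ∩ Teo: 06:55-09:00, 10:30-18:10.
Zara ∩ Kira ∩ Chen ∩ Teo ∩ Vanya: 06:55-09:00, 10:30-13:10, 13:20-18:10.
Zara ∩ Kira ∩ Chen ∩ Teo ∩ Vanya ∩ Gita: 06:55-09:00, 10:30-13:10, 15:50-18:10.
Those are the intersection windows.
The longest is 10:30-13:10 at 160 minutes.

160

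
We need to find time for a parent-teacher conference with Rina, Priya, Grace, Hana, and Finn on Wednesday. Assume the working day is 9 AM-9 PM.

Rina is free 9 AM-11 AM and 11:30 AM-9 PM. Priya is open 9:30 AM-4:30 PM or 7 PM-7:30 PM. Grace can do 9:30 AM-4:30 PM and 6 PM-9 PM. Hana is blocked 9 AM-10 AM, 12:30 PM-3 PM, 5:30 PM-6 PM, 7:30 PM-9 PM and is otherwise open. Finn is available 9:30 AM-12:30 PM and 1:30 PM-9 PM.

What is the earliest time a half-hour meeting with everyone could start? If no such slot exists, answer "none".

Rina free: 09:00-11:00, 11:30-21:00.
Priya free: 09:30-16:30, 19:00-19:30.
Grace free: 09:30-16:30, 18:00-21:00.
Hana free: 10:00-12:30, 15:00-17:30, 18:00-19:30 (invert busy blocks within the working day).
Finn free: 09:30-12:30, 13:30-21:00.
Rina ∩ Priya: 09:30-11:00, 11:30-16:30, 19:00-19:30.
Rina ∩ Priya ∩ Grace: 09:30-11:00, 11:30-16:30, 19:00-19:30.
Rina ∩ Priya ∩ Grace ∩ Hana: 10:00-11:00, 11:30-12:30, 15:00-16:30, 19:00-19:30.
Rina ∩ Priya ∩ Grace ∩ Hana ∩ Finn: 10:00-11:00, 11:30-12:30, 15:00-16:30, 19:00-19:30.
The first common window of at least 30 minutes is 10:00-11:00, so the earliest start is 10:00.

10:00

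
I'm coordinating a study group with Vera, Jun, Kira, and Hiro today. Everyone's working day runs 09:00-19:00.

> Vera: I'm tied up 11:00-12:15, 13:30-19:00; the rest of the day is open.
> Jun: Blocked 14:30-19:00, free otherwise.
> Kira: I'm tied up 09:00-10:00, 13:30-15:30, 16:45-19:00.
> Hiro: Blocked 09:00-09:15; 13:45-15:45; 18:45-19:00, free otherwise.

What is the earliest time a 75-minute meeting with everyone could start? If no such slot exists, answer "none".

12:15

Vera free: 09:00-11:00, 12:15-13:30 (invert busy blocks within the working day).
Jun free: 09:00-14:30 (invert busy blocks within the working day).
Kira free: 10:00-13:30, 15:30-16:45 (invert busy blocks within the working day).
Hiro free: 09:15-13:45, 15:45-18:45 (invert busy blocks within the working day).
Vera ∩ Jun: 09:00-11:00, 12:15-13:30.
Vera ∩ Jun ∩ Kira: 10:00-11:00, 12:15-13:30.
Vera ∩ Jun ∩ Kira ∩ Hiro: 10:00-11:00, 12:15-13:30.
The first common window of at least 75 minutes is 12:15-13:30, so the earliest start is 12:15.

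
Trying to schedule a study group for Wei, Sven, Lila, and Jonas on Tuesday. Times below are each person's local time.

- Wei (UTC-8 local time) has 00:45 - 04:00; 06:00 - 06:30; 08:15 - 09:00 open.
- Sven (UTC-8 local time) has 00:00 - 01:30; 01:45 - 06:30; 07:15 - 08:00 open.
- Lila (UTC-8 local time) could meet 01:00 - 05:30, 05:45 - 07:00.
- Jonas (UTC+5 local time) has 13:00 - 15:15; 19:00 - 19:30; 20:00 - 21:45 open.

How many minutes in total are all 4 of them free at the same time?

Wei in UTC: 08:45-12:00, 14:00-14:30, 16:15-17:00 (add 8h to convert from UTC-8).
Sven in UTC: 08:00-09:30, 09:45-14:30, 15:15-16:00 (add 8h to convert from UTC-8).
Lila in UTC: 09:00-13:30, 13:45-15:00 (add 8h to convert from UTC-8).
Jonas in UTC: 08:00-10:15, 14:00-14:30, 15:00-16:45 (subtract 5h to convert from UTC+5).
Wei ∩ Sven: 08:45-09:30, 09:45-12:00, 14:00-14:30.
Wei ∩ Sven ∩ Lila: 09:00-09:30, 09:45-12:00, 14:00-14:30.
Wei ∩ Sven ∩ Lila ∩ Jonas: 09:00-09:30, 09:45-10:15, 14:00-14:30.
Summing the common windows: 30 + 30 + 30 = 90 minutes.

90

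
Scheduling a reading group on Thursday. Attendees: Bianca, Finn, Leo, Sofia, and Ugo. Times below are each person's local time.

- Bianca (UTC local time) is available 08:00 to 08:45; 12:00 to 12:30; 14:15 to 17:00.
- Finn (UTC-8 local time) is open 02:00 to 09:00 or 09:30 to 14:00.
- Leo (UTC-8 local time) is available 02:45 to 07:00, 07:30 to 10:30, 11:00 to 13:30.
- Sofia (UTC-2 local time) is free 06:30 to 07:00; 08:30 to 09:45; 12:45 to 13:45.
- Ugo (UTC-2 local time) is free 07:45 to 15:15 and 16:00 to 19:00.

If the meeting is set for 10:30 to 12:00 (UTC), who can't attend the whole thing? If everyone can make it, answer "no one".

Bianca in UTC: 08:00-08:45, 12:00-12:30, 14:15-17:00.
Finn in UTC: 10:00-17:00, 17:30-22:00 (add 8h to convert from UTC-8).
Leo in UTC: 10:45-15:00, 15:30-18:30, 19:00-21:30 (add 8h to convert from UTC-8).
Sofia in UTC: 08:30-09:00, 10:30-11:45, 14:45-15:45 (add 2h to convert from UTC-2).
Ugo in UTC: 09:45-17:15, 18:00-21:00 (add 2h to convert from UTC-2).
Bianca: not fully free for 10:30-12:00. Finn: free for 10:30-12:00. Leo: not fully free for 10:30-12:00. Sofia: not fully free for 10:30-12:00. Ugo: free for 10:30-12:00.

Bianca, Leo, Sofia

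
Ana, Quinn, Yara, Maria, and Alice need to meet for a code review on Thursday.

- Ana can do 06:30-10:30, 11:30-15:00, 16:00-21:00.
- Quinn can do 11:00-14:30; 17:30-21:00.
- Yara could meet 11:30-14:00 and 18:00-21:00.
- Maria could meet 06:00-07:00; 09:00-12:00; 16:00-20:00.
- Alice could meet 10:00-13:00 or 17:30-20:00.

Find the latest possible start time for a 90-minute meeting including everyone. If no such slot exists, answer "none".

18:30

Ana ∩ Quinn: 11:30-14:30, 17:30-21:00.
Ana ∩ Quinn ∩ Yara: 11:30-14:00, 18:00-21:00.
Ana ∩ Quinn ∩ Yara ∩ Maria: 11:30-12:00, 18:00-20:00.
Ana ∩ Quinn ∩ Yara ∩ Maria ∩ Alice: 11:30-12:00, 18:00-20:00.
The last common window of at least 90 minutes is 18:00-20:00; a 90-minute meeting can start as late as 18:30 and still end by 20:00.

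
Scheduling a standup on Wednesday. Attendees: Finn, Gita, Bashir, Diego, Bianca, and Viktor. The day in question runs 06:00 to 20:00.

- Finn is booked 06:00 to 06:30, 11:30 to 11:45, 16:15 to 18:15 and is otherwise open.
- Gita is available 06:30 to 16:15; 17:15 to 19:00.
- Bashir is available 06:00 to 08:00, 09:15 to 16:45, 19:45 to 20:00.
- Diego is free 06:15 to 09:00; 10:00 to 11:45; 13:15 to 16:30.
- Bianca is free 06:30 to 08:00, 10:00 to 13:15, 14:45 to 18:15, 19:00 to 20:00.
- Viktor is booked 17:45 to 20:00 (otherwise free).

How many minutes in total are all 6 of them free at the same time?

270

Finn free: 06:30-11:30, 11:45-16:15, 18:15-20:00 (invert busy blocks within the working day).
Gita free: 06:30-16:15, 17:15-19:00.
Bashir free: 06:00-08:00, 09:15-16:45, 19:45-20:00.
Diego free: 06:15-09:00, 10:00-11:45, 13:15-16:30.
Bianca free: 06:30-08:00, 10:00-13:15, 14:45-18:15, 19:00-20:00.
Viktor free: 06:00-17:45 (invert busy blocks within the working day).
Finn ∩ Gita: 06:30-11:30, 11:45-16:15, 18:15-19:00.
Finn ∩ Gita ∩ Bashir: 06:30-08:00, 09:15-11:30, 11:45-16:15.
Finn ∩ Gita ∩ Bashir ∩ Diego: 06:30-08:00, 10:00-11:30, 13:15-16:15.
Finn ∩ Gita ∩ Bashir ∩ Diego ∩ Bianca: 06:30-08:00, 10:00-11:30, 14:45-16:15.
Finn ∩ Gita ∩ Bashir ∩ Diego ∩ Bianca ∩ Viktor: 06:30-08:00, 10:00-11:30, 14:45-16:15.
Those are the intersection windows.
Summing the common windows: 90 + 90 + 90 = 270 minutes.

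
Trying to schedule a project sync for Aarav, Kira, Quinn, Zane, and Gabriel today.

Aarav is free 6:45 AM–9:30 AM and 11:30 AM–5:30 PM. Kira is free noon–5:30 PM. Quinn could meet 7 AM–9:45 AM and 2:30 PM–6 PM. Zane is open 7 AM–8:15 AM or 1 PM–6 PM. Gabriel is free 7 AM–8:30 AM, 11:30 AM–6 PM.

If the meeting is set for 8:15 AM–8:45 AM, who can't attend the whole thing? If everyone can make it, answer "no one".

Gabriel, Kira, Zane

Aarav: free for 08:15-08:45. Kira: not fully free for 08:15-08:45. Quinn: free for 08:15-08:45. Zane: not fully free for 08:15-08:45. Gabriel: not fully free for 08:15-08:45.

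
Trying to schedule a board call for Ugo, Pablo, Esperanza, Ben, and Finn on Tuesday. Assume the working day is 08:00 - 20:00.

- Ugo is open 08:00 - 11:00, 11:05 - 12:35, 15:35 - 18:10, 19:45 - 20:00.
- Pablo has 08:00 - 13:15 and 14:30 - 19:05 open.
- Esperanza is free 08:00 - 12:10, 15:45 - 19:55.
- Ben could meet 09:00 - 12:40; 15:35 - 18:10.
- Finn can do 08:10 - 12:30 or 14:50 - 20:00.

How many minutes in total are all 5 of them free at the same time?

Ugo ∩ Pablo: 08:00-11:00, 11:05-12:35, 15:35-18:10.
Ugo ∩ Pablo ∩ Esperanza: 08:00-11:00, 11:05-12:10, 15:45-18:10.
Ugo ∩ Pablo ∩ Esperanza ∩ Ben: 09:00-11:00, 11:05-12:10, 15:45-18:10.
Ugo ∩ Pablo ∩ Esperanza ∩ Ben ∩ Finn: 09:00-11:00, 11:05-12:10, 15:45-18:10.
Summing the common windows: 120 + 65 + 145 = 330 minutes.

330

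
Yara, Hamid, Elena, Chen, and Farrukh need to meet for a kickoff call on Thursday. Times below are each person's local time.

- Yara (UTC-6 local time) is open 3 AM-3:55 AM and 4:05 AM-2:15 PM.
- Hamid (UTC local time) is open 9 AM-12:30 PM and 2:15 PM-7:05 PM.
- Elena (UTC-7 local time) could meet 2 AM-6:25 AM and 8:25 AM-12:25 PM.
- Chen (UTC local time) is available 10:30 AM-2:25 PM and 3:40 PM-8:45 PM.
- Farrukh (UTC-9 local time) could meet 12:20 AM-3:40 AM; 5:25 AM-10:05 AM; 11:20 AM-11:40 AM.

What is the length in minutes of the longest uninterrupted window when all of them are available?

205

Yara in UTC: 09:00-09:55, 10:05-20:15 (add 6h to convert from UTC-6).
Hamid in UTC: 09:00-12:30, 14:15-19:05.
Elena in UTC: 09:00-13:25, 15:25-19:25 (add 7h to convert from UTC-7).
Chen in UTC: 10:30-14:25, 15:40-20:45.
Farrukh in UTC: 09:20-12:40, 14:25-19:05, 20:20-20:40 (add 9h to convert from UTC-9).
Yara ∩ Hamid: 09:00-09:55, 10:05-12:30, 14:15-19:05.
Yara ∩ Hamid ∩ Elena: 09:00-09:55, 10:05-12:30, 15:25-19:05.
Yara ∩ Hamid ∩ Elena ∩ Chen: 10:30-12:30, 15:40-19:05.
Yara ∩ Hamid ∩ Elena ∩ Chen ∩ Farrukh: 10:30-12:30, 15:40-19:05.
The longest is 15:40-19:05 at 205 minutes.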